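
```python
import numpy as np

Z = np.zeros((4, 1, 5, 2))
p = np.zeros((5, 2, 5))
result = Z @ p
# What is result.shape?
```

(4, 5, 5, 5)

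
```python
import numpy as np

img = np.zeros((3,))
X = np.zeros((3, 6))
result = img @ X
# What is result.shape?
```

(6,)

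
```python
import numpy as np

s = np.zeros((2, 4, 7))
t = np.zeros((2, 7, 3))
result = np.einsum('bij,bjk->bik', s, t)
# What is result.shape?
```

(2, 4, 3)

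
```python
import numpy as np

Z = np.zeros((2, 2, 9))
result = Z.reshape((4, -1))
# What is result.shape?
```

(4, 9)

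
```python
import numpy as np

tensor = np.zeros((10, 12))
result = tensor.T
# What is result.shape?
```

(12, 10)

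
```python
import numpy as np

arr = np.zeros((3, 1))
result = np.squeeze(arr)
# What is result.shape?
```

(3,)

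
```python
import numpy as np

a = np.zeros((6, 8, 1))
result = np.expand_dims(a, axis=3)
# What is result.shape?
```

(6, 8, 1, 1)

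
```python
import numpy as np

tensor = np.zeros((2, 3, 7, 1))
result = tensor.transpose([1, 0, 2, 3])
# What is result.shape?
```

(3, 2, 7, 1)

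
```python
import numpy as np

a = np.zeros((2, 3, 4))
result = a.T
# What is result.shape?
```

(4, 3, 2)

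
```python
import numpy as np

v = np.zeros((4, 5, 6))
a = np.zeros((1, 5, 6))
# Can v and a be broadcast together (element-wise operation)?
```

Yes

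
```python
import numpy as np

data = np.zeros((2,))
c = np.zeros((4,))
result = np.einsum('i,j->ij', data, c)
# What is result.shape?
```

(2, 4)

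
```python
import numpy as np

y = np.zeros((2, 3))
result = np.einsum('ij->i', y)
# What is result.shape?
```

(2,)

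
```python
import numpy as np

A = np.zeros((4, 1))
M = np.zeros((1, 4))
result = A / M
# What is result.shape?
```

(4, 4)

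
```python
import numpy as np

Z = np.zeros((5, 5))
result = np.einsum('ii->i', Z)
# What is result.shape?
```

(5,)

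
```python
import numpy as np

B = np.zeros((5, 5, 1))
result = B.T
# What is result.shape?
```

(1, 5, 5)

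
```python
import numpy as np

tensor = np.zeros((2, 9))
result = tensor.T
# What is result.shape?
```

(9, 2)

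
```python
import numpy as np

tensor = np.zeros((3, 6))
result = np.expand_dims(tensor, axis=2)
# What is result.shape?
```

(3, 6, 1)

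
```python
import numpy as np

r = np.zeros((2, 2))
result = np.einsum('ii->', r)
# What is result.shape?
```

()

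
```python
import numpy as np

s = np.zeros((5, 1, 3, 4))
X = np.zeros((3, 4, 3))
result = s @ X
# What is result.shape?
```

(5, 3, 3, 3)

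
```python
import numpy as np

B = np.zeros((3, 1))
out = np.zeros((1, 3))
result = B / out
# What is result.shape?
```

(3, 3)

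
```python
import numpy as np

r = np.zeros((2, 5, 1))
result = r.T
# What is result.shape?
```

(1, 5, 2)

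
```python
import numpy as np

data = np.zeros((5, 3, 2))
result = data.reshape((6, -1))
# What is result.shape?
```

(6, 5)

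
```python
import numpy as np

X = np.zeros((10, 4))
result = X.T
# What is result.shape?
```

(4, 10)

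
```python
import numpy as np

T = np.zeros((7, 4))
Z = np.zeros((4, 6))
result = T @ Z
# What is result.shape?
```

(7, 6)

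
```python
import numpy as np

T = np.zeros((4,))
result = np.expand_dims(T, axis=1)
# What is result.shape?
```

(4, 1)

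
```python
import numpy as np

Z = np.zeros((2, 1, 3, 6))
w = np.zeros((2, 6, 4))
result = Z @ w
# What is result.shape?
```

(2, 2, 3, 4)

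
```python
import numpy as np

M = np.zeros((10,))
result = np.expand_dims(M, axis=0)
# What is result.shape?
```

(1, 10)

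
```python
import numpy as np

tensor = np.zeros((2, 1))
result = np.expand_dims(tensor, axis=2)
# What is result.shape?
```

(2, 1, 1)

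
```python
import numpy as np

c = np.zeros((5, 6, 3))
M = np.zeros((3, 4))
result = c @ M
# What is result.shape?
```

(5, 6, 4)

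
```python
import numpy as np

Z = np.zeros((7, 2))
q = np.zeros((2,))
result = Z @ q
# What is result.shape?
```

(7,)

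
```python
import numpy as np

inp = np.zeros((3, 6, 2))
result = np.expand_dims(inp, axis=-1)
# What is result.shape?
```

(3, 6, 2, 1)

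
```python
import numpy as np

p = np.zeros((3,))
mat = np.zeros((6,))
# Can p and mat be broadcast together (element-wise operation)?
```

No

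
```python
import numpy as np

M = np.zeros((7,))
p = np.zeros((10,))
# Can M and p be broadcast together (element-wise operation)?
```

No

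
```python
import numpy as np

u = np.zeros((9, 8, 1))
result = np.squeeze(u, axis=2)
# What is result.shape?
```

(9, 8)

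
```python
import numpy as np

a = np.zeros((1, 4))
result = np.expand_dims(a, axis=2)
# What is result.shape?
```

(1, 4, 1)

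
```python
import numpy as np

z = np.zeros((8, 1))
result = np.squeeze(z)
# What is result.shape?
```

(8,)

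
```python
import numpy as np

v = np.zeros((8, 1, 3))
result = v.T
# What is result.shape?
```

(3, 1, 8)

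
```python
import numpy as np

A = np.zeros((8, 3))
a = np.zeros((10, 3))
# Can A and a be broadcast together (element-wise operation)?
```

No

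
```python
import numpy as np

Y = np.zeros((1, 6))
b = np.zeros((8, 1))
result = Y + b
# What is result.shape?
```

(8, 6)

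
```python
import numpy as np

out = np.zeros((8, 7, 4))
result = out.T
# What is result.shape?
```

(4, 7, 8)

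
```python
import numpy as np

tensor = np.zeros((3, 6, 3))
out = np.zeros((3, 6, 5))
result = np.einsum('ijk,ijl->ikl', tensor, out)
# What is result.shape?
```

(3, 3, 5)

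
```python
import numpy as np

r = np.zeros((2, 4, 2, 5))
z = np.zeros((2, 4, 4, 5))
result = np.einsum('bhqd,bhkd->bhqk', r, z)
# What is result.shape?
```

(2, 4, 2, 4)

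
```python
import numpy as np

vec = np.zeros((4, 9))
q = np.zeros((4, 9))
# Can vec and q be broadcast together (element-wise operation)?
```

Yes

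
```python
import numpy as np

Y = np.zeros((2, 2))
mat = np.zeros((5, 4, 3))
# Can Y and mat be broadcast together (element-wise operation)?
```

No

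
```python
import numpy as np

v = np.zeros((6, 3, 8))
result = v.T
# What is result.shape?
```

(8, 3, 6)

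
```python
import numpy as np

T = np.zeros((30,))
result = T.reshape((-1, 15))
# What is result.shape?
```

(2, 15)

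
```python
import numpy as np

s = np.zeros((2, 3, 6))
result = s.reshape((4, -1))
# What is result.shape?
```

(4, 9)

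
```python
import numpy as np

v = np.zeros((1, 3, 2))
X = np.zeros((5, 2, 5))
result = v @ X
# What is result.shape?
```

(5, 3, 5)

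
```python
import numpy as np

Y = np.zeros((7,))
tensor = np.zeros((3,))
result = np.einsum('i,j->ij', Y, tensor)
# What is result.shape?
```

(7, 3)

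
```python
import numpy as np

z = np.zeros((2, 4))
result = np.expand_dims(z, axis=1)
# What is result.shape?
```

(2, 1, 4)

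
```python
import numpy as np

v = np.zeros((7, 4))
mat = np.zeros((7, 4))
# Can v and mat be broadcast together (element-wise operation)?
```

Yes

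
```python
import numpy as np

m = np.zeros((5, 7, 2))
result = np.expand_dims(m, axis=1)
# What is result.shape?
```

(5, 1, 7, 2)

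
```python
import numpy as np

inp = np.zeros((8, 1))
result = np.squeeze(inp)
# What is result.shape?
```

(8,)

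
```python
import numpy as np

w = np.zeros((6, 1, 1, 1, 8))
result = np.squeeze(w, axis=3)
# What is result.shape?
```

(6, 1, 1, 8)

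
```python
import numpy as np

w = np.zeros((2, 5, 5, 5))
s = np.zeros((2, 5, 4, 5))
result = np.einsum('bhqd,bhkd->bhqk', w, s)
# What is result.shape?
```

(2, 5, 5, 4)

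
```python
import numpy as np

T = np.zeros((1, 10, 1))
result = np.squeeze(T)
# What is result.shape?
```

(10,)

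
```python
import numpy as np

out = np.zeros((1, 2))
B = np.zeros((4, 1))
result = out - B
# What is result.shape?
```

(4, 2)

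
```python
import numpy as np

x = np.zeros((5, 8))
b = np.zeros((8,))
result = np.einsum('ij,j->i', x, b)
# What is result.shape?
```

(5,)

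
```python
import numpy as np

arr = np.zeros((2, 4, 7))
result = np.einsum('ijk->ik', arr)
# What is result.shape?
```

(2, 7)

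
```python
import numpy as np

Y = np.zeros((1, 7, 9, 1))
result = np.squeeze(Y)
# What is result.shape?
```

(7, 9)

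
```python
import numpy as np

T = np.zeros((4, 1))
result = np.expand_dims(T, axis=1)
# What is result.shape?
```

(4, 1, 1)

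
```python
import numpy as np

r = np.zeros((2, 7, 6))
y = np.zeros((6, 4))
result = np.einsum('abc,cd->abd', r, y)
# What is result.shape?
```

(2, 7, 4)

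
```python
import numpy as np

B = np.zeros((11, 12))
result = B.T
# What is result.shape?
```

(12, 11)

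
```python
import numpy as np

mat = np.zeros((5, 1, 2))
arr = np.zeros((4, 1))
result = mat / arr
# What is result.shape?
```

(5, 4, 2)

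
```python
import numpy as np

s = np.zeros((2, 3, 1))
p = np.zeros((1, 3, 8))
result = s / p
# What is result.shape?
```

(2, 3, 8)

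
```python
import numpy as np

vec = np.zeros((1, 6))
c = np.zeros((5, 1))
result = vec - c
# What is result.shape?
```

(5, 6)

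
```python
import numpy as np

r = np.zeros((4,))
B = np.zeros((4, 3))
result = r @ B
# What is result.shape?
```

(3,)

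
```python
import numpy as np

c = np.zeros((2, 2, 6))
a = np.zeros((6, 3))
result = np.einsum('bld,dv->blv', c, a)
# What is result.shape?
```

(2, 2, 3)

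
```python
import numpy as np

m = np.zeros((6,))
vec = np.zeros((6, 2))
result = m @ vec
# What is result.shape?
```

(2,)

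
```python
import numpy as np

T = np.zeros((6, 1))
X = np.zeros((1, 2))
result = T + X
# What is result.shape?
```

(6, 2)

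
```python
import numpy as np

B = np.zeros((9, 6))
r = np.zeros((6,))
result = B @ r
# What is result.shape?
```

(9,)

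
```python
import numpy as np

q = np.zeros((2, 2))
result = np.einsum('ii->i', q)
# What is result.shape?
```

(2,)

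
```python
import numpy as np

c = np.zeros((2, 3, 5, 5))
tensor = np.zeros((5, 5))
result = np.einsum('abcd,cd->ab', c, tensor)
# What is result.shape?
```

(2, 3)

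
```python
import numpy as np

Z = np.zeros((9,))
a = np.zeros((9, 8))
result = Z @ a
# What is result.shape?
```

(8,)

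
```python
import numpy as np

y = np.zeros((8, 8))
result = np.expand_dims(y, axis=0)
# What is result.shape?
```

(1, 8, 8)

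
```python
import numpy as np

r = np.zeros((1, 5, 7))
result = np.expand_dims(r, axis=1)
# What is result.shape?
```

(1, 1, 5, 7)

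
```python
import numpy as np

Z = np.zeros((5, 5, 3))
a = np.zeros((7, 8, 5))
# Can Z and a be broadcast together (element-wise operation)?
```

No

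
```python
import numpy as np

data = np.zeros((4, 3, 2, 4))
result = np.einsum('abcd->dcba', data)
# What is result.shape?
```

(4, 2, 3, 4)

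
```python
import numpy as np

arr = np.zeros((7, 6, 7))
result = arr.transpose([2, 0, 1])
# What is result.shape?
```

(7, 7, 6)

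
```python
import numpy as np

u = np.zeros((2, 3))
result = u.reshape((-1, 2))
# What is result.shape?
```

(3, 2)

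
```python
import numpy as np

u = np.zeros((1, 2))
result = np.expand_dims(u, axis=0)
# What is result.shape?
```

(1, 1, 2)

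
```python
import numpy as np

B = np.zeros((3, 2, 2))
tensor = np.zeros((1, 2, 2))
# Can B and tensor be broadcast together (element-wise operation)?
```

Yes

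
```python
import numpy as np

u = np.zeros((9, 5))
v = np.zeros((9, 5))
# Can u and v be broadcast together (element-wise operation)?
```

Yes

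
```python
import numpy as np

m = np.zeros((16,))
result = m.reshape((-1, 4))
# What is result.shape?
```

(4, 4)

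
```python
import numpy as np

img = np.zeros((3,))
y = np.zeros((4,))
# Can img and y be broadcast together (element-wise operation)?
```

No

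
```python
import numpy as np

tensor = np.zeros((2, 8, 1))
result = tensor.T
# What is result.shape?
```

(1, 8, 2)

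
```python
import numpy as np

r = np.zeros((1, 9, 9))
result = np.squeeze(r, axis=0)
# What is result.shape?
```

(9, 9)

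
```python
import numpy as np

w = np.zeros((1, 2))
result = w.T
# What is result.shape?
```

(2, 1)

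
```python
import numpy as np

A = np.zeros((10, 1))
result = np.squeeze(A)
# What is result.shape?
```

(10,)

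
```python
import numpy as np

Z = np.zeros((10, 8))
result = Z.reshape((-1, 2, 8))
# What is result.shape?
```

(5, 2, 8)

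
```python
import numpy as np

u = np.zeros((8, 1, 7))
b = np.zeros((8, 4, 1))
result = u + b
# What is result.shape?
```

(8, 4, 7)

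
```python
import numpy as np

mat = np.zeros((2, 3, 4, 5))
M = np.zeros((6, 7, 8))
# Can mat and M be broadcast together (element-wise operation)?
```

No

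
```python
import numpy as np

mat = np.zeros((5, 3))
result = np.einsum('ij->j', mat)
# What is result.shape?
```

(3,)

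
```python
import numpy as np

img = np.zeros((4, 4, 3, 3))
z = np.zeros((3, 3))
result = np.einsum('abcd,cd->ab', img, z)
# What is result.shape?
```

(4, 4)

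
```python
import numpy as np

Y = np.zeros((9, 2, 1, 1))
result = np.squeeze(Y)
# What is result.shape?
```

(9, 2)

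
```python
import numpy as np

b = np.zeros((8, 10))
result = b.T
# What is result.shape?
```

(10, 8)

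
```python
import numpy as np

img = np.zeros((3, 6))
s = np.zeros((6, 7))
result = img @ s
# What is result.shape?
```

(3, 7)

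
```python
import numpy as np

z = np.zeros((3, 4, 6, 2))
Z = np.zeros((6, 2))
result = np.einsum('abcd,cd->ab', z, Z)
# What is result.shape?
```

(3, 4)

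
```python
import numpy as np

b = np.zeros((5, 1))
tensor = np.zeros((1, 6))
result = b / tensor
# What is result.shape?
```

(5, 6)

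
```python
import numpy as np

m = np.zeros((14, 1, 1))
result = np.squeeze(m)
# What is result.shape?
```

(14,)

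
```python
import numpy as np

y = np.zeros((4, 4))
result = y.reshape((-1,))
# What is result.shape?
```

(16,)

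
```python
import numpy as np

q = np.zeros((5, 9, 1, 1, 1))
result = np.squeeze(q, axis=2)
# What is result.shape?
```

(5, 9, 1, 1)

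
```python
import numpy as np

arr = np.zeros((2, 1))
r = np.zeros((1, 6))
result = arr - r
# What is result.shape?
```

(2, 6)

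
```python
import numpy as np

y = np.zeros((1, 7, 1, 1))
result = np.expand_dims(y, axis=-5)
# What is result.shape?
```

(1, 1, 7, 1, 1)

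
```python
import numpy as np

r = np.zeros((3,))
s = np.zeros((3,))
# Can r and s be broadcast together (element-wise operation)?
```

Yes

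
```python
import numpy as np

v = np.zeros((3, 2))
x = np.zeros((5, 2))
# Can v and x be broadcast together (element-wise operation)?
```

No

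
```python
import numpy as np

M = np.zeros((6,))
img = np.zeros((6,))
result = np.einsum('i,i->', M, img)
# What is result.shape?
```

()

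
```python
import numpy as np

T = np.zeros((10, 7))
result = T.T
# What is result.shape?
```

(7, 10)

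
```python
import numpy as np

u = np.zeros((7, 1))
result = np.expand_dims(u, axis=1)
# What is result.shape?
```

(7, 1, 1)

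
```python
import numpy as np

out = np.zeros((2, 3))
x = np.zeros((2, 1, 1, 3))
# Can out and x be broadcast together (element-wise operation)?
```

Yes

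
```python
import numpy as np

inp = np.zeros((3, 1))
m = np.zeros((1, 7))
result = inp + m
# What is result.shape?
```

(3, 7)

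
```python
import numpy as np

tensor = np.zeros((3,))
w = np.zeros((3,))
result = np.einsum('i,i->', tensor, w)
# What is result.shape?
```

()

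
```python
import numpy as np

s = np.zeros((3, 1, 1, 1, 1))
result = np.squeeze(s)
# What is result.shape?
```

(3,)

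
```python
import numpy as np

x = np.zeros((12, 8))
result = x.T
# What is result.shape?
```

(8, 12)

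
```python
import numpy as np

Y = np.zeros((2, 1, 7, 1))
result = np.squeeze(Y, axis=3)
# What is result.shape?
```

(2, 1, 7)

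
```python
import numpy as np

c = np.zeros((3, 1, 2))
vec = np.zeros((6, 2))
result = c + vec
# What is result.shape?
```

(3, 6, 2)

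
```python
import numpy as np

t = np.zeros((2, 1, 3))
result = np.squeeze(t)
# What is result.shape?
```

(2, 3)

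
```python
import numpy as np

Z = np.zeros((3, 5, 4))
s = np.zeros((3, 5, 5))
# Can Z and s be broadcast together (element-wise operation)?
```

No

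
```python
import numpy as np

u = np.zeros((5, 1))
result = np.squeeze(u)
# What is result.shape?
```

(5,)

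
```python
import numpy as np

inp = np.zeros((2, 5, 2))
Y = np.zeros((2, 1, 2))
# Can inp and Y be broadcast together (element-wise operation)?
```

Yes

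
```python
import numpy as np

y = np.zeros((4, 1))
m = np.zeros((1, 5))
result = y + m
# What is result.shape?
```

(4, 5)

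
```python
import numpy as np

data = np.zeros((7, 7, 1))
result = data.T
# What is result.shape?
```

(1, 7, 7)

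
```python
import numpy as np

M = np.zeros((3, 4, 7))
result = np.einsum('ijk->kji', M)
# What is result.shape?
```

(7, 4, 3)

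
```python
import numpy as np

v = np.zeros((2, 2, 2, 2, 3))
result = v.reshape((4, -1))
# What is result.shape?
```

(4, 12)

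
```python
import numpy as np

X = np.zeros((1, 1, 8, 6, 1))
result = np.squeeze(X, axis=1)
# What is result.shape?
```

(1, 8, 6, 1)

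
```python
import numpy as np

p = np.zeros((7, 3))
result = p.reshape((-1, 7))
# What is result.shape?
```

(3, 7)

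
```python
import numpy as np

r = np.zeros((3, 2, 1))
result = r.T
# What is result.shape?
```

(1, 2, 3)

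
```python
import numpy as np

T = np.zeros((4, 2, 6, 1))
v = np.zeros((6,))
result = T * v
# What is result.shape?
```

(4, 2, 6, 6)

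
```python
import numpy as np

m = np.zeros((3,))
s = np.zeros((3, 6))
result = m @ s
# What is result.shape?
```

(6,)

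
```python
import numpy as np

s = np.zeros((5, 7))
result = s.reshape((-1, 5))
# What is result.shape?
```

(7, 5)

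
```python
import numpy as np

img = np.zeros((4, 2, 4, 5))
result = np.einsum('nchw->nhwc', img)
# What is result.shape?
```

(4, 4, 5, 2)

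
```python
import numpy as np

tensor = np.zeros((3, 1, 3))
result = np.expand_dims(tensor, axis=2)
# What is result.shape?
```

(3, 1, 1, 3)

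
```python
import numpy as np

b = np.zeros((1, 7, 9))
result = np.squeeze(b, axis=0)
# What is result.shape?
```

(7, 9)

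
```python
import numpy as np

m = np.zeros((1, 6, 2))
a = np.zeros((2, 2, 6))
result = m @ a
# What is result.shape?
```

(2, 6, 6)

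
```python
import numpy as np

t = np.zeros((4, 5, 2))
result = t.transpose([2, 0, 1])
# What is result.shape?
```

(2, 4, 5)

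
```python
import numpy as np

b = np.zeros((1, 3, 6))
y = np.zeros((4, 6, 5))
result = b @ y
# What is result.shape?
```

(4, 3, 5)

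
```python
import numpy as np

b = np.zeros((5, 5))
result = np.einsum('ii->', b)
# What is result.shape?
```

()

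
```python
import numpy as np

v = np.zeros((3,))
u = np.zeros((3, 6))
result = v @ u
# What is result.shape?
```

(6,)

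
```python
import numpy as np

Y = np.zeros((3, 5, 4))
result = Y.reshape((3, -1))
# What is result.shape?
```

(3, 20)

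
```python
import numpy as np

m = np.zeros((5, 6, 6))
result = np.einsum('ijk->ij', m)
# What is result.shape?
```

(5, 6)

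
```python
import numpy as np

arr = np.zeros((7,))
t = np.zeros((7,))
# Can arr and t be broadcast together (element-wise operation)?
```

Yes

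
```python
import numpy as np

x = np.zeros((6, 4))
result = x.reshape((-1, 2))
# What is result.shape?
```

(12, 2)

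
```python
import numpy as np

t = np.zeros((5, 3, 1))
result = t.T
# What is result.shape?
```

(1, 3, 5)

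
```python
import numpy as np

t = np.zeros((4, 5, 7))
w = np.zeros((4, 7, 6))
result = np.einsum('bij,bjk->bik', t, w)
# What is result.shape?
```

(4, 5, 6)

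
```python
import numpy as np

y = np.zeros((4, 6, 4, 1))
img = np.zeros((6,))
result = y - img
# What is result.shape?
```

(4, 6, 4, 6)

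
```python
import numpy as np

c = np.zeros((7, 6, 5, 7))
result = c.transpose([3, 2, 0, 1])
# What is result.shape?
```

(7, 5, 7, 6)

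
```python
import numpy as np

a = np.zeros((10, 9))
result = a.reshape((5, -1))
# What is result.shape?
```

(5, 18)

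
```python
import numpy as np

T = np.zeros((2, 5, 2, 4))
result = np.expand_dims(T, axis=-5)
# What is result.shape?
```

(1, 2, 5, 2, 4)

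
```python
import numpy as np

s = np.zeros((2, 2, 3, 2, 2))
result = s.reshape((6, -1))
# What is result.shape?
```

(6, 8)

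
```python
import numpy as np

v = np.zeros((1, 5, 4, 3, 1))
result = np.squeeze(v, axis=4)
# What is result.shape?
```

(1, 5, 4, 3)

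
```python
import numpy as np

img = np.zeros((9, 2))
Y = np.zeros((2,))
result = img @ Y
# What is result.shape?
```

(9,)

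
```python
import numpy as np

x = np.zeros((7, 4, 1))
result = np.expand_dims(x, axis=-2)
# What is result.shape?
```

(7, 4, 1, 1)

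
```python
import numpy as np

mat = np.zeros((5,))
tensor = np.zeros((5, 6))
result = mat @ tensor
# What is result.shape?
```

(6,)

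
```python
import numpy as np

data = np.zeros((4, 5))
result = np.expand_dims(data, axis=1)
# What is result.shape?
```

(4, 1, 5)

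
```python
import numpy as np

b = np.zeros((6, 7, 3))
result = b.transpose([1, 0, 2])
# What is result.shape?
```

(7, 6, 3)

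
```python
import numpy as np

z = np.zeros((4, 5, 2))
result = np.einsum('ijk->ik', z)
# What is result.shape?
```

(4, 2)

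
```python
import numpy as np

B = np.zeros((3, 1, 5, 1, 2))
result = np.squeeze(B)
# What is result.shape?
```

(3, 5, 2)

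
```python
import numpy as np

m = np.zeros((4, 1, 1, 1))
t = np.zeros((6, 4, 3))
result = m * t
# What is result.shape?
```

(4, 6, 4, 3)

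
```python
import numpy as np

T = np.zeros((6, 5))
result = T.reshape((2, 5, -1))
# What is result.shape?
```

(2, 5, 3)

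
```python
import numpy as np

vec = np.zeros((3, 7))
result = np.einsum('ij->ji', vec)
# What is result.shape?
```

(7, 3)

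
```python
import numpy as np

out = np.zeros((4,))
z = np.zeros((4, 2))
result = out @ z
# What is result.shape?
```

(2,)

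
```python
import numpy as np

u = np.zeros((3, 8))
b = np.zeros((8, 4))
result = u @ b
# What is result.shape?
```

(3, 4)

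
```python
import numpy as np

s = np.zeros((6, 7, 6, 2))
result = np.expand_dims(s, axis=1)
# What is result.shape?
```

(6, 1, 7, 6, 2)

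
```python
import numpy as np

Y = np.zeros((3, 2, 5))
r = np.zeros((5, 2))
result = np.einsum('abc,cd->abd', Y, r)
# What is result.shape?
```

(3, 2, 2)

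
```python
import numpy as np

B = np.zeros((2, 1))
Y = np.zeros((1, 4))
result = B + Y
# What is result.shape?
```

(2, 4)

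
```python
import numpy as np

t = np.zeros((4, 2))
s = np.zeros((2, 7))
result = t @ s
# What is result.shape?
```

(4, 7)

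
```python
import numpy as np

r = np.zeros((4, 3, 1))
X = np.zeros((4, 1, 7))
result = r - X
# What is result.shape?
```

(4, 3, 7)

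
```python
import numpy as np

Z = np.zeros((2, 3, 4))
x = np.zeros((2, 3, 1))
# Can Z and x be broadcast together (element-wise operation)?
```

Yes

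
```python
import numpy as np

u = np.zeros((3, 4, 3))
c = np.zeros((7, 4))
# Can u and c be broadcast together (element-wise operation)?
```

No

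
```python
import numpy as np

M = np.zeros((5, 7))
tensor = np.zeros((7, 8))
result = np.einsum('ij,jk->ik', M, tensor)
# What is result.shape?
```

(5, 8)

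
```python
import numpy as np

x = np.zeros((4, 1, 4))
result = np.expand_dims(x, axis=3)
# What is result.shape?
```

(4, 1, 4, 1)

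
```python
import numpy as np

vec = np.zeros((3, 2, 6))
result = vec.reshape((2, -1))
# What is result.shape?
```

(2, 18)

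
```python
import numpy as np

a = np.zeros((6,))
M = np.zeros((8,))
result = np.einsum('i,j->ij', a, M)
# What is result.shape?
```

(6, 8)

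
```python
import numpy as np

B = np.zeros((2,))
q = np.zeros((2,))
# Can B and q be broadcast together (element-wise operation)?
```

Yes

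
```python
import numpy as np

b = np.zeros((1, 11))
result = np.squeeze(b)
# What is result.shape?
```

(11,)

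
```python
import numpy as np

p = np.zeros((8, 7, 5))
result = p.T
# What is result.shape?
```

(5, 7, 8)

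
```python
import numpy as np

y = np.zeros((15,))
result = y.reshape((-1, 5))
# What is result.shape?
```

(3, 5)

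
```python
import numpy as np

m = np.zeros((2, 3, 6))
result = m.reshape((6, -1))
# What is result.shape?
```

(6, 6)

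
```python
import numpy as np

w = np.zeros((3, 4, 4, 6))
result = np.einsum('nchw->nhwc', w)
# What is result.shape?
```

(3, 4, 6, 4)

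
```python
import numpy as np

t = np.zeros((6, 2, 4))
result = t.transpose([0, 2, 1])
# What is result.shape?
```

(6, 4, 2)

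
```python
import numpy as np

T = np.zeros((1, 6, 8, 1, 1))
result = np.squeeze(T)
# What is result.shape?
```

(6, 8)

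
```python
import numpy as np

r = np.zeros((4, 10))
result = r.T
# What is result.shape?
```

(10, 4)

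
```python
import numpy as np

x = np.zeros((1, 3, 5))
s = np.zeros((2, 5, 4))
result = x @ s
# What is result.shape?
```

(2, 3, 4)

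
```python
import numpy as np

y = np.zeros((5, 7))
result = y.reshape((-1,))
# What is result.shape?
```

(35,)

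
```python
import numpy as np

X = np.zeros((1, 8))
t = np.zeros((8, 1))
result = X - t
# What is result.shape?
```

(8, 8)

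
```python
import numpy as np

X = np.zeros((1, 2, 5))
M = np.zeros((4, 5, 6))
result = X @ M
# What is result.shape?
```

(4, 2, 6)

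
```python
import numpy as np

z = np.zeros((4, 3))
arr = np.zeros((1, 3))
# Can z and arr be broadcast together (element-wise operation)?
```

Yes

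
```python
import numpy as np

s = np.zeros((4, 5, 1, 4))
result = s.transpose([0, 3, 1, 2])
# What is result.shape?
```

(4, 4, 5, 1)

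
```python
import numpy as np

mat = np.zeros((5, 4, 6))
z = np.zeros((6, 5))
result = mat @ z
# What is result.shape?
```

(5, 4, 5)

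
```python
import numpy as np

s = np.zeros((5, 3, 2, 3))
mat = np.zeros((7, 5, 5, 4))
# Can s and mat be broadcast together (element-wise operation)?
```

No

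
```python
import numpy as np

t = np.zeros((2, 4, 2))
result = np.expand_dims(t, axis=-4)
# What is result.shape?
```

(1, 2, 4, 2)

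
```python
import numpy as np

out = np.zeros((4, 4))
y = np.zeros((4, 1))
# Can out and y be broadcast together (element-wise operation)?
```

Yes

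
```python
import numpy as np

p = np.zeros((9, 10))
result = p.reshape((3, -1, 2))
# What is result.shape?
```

(3, 15, 2)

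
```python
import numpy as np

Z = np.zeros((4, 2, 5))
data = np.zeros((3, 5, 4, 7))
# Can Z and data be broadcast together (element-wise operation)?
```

No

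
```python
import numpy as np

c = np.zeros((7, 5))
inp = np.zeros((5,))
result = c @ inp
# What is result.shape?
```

(7,)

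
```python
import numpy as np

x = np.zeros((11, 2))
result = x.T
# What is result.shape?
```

(2, 11)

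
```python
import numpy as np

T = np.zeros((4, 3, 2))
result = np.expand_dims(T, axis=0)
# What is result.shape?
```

(1, 4, 3, 2)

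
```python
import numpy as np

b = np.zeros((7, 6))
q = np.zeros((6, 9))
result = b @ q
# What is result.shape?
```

(7, 9)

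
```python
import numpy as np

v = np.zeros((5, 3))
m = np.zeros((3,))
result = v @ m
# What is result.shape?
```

(5,)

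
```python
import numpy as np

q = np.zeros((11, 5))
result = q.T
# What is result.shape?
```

(5, 11)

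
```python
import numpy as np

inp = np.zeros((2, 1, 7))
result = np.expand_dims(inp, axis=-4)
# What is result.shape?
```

(1, 2, 1, 7)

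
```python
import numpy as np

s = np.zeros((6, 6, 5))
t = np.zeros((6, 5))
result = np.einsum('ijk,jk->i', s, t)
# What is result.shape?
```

(6,)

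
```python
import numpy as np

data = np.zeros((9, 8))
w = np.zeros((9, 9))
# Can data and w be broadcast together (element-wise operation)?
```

No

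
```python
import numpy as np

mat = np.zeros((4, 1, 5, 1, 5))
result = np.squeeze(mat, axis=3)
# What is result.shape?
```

(4, 1, 5, 5)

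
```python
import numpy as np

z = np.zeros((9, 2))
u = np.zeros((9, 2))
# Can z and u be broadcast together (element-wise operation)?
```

Yes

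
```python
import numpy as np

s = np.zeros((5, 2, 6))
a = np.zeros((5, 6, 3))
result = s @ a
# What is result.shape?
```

(5, 2, 3)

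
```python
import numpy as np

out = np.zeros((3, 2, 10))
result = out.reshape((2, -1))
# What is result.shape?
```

(2, 30)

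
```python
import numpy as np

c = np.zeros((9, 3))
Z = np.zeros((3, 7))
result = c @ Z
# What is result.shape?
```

(9, 7)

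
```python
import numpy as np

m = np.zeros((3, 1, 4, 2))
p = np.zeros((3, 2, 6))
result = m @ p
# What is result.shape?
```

(3, 3, 4, 6)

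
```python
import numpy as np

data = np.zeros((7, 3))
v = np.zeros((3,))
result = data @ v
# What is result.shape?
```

(7,)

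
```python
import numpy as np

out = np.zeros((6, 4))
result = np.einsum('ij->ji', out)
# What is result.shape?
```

(4, 6)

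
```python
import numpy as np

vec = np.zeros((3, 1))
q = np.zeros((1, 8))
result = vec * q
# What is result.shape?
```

(3, 8)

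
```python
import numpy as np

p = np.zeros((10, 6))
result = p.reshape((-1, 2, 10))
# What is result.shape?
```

(3, 2, 10)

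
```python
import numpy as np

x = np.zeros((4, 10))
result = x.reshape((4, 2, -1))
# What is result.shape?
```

(4, 2, 5)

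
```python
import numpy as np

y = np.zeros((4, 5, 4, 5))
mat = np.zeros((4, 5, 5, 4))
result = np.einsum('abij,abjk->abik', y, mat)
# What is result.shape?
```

(4, 5, 4, 4)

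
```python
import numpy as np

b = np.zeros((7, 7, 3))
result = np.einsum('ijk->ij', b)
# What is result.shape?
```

(7, 7)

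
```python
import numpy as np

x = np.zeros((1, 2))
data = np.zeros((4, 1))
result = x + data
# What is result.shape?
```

(4, 2)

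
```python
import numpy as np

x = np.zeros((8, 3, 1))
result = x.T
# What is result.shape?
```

(1, 3, 8)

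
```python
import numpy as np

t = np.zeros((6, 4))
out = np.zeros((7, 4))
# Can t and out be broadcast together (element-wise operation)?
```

No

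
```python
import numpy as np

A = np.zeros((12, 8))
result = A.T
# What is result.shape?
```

(8, 12)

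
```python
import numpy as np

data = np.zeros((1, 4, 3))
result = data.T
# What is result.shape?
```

(3, 4, 1)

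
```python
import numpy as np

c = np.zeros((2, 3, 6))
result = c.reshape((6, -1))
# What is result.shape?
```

(6, 6)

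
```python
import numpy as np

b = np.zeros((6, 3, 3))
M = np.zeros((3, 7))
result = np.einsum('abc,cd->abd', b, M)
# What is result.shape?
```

(6, 3, 7)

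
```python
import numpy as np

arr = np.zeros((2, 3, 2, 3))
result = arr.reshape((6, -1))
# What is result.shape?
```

(6, 6)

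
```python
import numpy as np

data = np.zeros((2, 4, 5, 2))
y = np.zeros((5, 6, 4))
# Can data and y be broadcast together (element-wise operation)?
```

No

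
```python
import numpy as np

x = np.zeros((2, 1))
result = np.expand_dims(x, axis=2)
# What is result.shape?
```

(2, 1, 1)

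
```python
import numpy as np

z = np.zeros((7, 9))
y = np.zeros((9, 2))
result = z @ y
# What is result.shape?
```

(7, 2)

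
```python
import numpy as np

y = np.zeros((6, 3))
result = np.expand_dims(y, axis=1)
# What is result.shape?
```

(6, 1, 3)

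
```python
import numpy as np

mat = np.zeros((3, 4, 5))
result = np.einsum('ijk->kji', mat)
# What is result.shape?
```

(5, 4, 3)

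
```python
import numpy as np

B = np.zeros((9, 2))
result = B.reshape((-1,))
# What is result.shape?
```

(18,)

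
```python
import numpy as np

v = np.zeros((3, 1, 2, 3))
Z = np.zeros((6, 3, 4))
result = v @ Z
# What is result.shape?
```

(3, 6, 2, 4)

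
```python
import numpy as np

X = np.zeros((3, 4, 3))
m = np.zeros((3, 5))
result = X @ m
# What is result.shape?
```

(3, 4, 5)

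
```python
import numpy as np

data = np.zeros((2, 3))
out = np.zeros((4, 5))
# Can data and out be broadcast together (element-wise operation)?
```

No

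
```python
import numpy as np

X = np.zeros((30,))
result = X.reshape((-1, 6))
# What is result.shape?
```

(5, 6)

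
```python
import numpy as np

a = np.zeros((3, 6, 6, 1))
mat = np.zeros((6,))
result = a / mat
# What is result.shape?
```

(3, 6, 6, 6)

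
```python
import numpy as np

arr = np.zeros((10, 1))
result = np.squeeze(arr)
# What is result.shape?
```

(10,)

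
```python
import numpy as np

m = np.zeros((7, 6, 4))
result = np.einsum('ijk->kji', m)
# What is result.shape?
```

(4, 6, 7)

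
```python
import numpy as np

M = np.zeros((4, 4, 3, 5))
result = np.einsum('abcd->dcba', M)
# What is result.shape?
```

(5, 3, 4, 4)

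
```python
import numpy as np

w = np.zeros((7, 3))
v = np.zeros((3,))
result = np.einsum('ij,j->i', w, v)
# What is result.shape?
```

(7,)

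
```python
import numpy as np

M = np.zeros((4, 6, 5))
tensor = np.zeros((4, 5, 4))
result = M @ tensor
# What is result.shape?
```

(4, 6, 4)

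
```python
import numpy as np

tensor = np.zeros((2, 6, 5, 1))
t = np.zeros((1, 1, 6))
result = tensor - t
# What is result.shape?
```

(2, 6, 5, 6)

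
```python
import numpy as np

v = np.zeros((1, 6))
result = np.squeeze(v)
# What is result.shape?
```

(6,)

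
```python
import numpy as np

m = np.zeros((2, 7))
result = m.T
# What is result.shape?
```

(7, 2)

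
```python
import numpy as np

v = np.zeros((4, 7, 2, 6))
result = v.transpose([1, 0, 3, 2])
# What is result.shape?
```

(7, 4, 6, 2)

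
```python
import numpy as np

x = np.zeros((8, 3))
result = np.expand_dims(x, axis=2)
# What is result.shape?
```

(8, 3, 1)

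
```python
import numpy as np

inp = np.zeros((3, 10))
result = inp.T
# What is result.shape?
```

(10, 3)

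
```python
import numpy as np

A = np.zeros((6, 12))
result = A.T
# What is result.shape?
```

(12, 6)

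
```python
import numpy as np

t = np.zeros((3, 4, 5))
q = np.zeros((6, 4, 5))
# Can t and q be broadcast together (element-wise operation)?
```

No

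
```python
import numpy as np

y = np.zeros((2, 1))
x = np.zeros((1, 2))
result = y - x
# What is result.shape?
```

(2, 2)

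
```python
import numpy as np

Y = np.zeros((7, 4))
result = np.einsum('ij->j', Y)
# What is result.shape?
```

(4,)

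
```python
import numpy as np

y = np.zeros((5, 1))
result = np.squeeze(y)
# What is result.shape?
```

(5,)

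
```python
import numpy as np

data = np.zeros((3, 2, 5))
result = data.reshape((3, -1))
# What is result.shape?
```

(3, 10)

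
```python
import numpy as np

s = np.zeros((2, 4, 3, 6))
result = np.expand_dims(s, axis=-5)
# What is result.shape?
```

(1, 2, 4, 3, 6)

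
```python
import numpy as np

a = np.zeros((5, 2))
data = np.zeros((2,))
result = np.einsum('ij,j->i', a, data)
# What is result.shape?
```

(5,)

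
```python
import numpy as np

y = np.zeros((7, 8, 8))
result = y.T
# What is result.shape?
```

(8, 8, 7)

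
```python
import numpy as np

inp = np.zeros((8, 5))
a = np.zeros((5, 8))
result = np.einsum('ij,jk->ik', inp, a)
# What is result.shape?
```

(8, 8)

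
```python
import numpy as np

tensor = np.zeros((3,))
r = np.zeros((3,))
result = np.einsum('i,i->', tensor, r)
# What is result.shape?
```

()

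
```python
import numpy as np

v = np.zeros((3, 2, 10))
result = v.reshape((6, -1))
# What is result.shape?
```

(6, 10)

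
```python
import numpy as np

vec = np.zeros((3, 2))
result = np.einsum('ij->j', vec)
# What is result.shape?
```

(2,)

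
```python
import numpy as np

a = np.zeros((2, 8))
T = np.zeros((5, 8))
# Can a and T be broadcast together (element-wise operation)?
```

No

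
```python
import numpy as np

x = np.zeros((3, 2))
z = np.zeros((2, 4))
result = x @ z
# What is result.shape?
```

(3, 4)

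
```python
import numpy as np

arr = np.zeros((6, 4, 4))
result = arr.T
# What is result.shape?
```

(4, 4, 6)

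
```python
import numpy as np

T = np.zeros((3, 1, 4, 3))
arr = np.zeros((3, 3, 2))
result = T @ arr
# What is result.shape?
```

(3, 3, 4, 2)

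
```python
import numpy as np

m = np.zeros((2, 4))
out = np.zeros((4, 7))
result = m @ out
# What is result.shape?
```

(2, 7)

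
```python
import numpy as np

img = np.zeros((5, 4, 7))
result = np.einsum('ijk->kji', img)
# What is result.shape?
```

(7, 4, 5)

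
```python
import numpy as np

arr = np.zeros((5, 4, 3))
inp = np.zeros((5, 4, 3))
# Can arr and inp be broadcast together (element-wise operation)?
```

Yes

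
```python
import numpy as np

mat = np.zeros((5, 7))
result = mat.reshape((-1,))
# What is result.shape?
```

(35,)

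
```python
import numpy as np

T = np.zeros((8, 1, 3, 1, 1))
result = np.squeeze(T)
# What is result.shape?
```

(8, 3)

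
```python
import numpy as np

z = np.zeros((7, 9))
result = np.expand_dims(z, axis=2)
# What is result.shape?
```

(7, 9, 1)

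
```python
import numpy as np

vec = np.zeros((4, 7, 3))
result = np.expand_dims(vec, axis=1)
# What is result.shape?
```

(4, 1, 7, 3)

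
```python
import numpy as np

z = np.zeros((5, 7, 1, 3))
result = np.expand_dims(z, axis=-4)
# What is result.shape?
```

(5, 1, 7, 1, 3)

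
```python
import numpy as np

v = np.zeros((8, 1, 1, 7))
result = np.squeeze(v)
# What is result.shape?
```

(8, 7)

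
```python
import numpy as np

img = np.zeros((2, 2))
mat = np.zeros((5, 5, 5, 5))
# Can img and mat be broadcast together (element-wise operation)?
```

No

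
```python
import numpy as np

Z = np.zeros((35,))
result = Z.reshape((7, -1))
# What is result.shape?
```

(7, 5)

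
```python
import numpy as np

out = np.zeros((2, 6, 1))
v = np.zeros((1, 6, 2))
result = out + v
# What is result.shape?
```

(2, 6, 2)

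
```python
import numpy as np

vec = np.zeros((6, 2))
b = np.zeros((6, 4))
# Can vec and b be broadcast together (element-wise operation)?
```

No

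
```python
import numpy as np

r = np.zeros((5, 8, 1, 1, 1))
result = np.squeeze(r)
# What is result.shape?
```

(5, 8)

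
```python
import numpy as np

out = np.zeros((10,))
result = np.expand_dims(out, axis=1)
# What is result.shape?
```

(10, 1)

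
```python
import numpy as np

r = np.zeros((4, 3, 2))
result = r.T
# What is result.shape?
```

(2, 3, 4)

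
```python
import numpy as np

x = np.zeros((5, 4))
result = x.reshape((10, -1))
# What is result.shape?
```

(10, 2)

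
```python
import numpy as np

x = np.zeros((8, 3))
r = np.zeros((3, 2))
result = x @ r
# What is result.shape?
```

(8, 2)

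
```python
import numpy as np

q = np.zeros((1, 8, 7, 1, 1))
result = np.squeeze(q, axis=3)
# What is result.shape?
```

(1, 8, 7, 1)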